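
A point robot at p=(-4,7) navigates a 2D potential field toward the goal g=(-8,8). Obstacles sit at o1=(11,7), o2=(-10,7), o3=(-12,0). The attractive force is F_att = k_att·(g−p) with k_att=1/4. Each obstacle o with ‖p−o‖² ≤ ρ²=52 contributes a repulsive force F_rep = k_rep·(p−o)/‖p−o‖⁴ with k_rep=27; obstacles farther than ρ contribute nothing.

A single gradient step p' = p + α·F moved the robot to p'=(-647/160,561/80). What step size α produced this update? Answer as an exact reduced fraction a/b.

F_att = 1/4·(g−p) = 1/4·(-4,1) = (-1.0000,0.2500)
o1: d²=225 > ρ²=52 → inactive
o2: d²=36 ≤ ρ²=52; F_rep = 27·(6,0)/36² = (0.1250,0.0000)
o3: d²=113 > ρ²=52 → inactive
F = F_att + ΣF_rep = (-0.8750,0.2500)
Δp = p'−p = (-0.0437,0.0125); α = Δx/Fx = (-7/160) / (-7/8) = 1/20
check: Δy/Fy = (1/80) / (1/4) = 1/20 ✓

α = 1/20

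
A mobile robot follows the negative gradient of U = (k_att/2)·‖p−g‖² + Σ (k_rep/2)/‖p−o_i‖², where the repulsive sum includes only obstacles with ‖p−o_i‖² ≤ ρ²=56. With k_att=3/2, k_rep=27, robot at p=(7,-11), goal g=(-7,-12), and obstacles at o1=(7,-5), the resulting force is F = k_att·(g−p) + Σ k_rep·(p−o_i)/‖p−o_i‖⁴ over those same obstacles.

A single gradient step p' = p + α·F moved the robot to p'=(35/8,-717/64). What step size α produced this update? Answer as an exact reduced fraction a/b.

F_att = 3/2·(g−p) = 3/2·(-14,-1) = (-21.0000,-1.5000)
o1: d²=36 ≤ ρ²=56; F_rep = 27·(0,-6)/36² = (0.0000,-0.1250)
F = F_att + ΣF_rep = (-21.0000,-1.6250)
Δp = p'−p = (-2.6250,-0.2031); α = Δx/Fx = (-21/8) / (-21) = 1/8
check: Δy/Fy = (-13/64) / (-13/8) = 1/8 ✓

α = 1/8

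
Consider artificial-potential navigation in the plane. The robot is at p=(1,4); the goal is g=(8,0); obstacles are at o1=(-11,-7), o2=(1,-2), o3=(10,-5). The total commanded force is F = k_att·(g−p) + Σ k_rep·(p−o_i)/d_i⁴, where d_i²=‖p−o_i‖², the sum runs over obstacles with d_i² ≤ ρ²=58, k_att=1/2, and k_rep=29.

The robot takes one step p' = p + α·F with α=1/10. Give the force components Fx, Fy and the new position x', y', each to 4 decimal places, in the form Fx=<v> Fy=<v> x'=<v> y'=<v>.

F_att = 1/2·(g−p) = 1/2·(7,-4) = (3.5000,-2.0000)
o1: d²=265 > ρ²=58 → inactive
o2: d²=36 ≤ ρ²=58; F_rep = 29·(0,6)/36² = (0.0000,0.1343)
o3: d²=162 > ρ²=58 → inactive
F = F_att + ΣF_rep = (3.5000,-1.8657)
p' = p + 1/10·F = (1.3500,3.8134)

Fx=3.5000 Fy=-1.8657 x'=1.3500 y'=3.8134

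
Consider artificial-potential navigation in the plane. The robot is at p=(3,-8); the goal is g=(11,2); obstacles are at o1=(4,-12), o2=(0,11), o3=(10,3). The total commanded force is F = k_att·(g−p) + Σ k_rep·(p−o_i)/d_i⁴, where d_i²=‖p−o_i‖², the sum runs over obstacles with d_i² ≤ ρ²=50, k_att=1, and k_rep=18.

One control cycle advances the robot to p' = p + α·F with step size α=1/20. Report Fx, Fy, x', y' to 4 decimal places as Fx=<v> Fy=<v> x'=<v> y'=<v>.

F_att = 1·(g−p) = 1·(8,10) = (8.0000,10.0000)
o1: d²=17 ≤ ρ²=50; F_rep = 18·(-1,4)/17² = (-0.0623,0.2491)
o2: d²=370 > ρ²=50 → inactive
o3: d²=170 > ρ²=50 → inactive
F = F_att + ΣF_rep = (7.9377,10.2491)
p' = p + 1/20·F = (3.3969,-7.4875)

Fx=7.9377 Fy=10.2491 x'=3.3969 y'=-7.4875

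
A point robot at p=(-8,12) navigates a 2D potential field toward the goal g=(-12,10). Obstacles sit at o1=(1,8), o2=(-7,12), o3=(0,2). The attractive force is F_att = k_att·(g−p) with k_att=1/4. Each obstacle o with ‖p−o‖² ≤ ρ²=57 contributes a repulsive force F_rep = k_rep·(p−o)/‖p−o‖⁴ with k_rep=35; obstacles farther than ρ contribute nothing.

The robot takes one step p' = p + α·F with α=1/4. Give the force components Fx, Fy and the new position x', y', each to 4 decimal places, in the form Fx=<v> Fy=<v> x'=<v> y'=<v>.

Fx=-36.0000 Fy=-0.5000 x'=-17.0000 y'=11.8750

F_att = 1/4·(g−p) = 1/4·(-4,-2) = (-1.0000,-0.5000)
o1: d²=97 > ρ²=57 → inactive
o2: d²=1 ≤ ρ²=57; F_rep = 35·(-1,0)/1² = (-35.0000,0.0000)
o3: d²=164 > ρ²=57 → inactive
F = F_att + ΣF_rep = (-36.0000,-0.5000)
p' = p + 1/4·F = (-17.0000,11.8750)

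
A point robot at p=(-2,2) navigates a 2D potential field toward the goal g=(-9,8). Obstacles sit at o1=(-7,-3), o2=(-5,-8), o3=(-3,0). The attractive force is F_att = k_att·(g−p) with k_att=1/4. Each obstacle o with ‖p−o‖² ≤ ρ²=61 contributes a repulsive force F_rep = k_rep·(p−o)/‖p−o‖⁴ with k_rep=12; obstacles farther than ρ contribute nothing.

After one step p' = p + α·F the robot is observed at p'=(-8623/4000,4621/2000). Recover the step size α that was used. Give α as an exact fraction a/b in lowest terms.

F_att = 1/4·(g−p) = 1/4·(-7,6) = (-1.7500,1.5000)
o1: d²=50 ≤ ρ²=61; F_rep = 12·(5,5)/50² = (0.0240,0.0240)
o2: d²=109 > ρ²=61 → inactive
o3: d²=5 ≤ ρ²=61; F_rep = 12·(1,2)/5² = (0.4800,0.9600)
F = F_att + ΣF_rep = (-1.2460,2.4840)
Δp = p'−p = (-0.1557,0.3105); α = Δx/Fx = (-623/4000) / (-623/500) = 1/8
check: Δy/Fy = (621/2000) / (621/250) = 1/8 ✓

α = 1/8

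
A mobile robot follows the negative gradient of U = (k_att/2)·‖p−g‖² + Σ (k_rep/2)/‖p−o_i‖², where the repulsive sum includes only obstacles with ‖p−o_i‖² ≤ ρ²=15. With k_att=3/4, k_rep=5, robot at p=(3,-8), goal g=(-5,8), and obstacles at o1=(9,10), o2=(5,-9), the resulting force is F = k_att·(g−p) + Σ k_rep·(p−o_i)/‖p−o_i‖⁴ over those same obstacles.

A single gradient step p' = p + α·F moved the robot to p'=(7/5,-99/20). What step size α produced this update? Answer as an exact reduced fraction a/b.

F_att = 3/4·(g−p) = 3/4·(-8,16) = (-6.0000,12.0000)
o1: d²=360 > ρ²=15 → inactive
o2: d²=5 ≤ ρ²=15; F_rep = 5·(-2,1)/5² = (-0.4000,0.2000)
F = F_att + ΣF_rep = (-6.4000,12.2000)
Δp = p'−p = (-1.6000,3.0500); α = Δx/Fx = (-8/5) / (-32/5) = 1/4
check: Δy/Fy = (61/20) / (61/5) = 1/4 ✓

α = 1/4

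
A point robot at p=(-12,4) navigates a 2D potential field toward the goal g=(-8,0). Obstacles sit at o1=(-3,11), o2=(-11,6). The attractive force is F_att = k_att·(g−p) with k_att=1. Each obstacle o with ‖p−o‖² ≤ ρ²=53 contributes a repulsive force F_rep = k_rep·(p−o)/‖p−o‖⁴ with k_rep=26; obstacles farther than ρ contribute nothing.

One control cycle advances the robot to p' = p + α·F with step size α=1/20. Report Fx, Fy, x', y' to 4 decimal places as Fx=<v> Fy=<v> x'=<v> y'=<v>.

Fx=2.9600 Fy=-6.0800 x'=-11.8520 y'=3.6960

F_att = 1·(g−p) = 1·(4,-4) = (4.0000,-4.0000)
o1: d²=130 > ρ²=53 → inactive
o2: d²=5 ≤ ρ²=53; F_rep = 26·(-1,-2)/5² = (-1.0400,-2.0800)
F = F_att + ΣF_rep = (2.9600,-6.0800)
p' = p + 1/20·F = (-11.8520,3.6960)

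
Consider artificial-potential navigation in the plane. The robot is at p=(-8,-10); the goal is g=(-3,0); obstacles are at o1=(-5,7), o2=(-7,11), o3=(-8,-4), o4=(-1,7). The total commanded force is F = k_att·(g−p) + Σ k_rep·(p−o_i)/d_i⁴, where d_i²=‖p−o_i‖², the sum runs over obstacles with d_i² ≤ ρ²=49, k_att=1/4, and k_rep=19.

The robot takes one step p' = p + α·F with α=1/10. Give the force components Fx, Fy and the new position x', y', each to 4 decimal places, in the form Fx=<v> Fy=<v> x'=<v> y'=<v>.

Fx=1.2500 Fy=2.4120 x'=-7.8750 y'=-9.7588

F_att = 1/4·(g−p) = 1/4·(5,10) = (1.2500,2.5000)
o1: d²=298 > ρ²=49 → inactive
o2: d²=442 > ρ²=49 → inactive
o3: d²=36 ≤ ρ²=49; F_rep = 19·(0,-6)/36² = (0.0000,-0.0880)
o4: d²=338 > ρ²=49 → inactive
F = F_att + ΣF_rep = (1.2500,2.4120)
p' = p + 1/10·F = (-7.8750,-9.7588)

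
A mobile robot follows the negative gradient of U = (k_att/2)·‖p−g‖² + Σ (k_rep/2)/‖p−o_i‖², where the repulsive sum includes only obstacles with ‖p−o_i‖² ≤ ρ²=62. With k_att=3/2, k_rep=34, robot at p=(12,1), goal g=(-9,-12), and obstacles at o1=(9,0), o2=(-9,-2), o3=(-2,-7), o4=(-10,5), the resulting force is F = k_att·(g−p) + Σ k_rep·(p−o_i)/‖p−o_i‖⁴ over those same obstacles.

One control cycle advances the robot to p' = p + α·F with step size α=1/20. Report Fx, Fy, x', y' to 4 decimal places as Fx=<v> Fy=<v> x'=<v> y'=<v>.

F_att = 3/2·(g−p) = 3/2·(-21,-13) = (-31.5000,-19.5000)
o1: d²=10 ≤ ρ²=62; F_rep = 34·(3,1)/10² = (1.0200,0.3400)
o2: d²=450 > ρ²=62 → inactive
o3: d²=260 > ρ²=62 → inactive
o4: d²=500 > ρ²=62 → inactive
F = F_att + ΣF_rep = (-30.4800,-19.1600)
p' = p + 1/20·F = (10.4760,0.0420)

Fx=-30.4800 Fy=-19.1600 x'=10.4760 y'=0.0420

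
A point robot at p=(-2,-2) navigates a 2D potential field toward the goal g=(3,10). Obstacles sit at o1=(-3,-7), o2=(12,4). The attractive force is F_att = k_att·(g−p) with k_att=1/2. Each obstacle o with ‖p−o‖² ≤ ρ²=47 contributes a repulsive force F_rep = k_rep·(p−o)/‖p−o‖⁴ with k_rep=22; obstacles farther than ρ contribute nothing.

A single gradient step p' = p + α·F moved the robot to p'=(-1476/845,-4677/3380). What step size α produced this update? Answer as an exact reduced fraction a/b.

α = 1/10

F_att = 1/2·(g−p) = 1/2·(5,12) = (2.5000,6.0000)
o1: d²=26 ≤ ρ²=47; F_rep = 22·(1,5)/26² = (0.0325,0.1627)
o2: d²=232 > ρ²=47 → inactive
F = F_att + ΣF_rep = (2.5325,6.1627)
Δp = p'−p = (0.2533,0.6163); α = Δx/Fx = (214/845) / (428/169) = 1/10
check: Δy/Fy = (2083/3380) / (2083/338) = 1/10 ✓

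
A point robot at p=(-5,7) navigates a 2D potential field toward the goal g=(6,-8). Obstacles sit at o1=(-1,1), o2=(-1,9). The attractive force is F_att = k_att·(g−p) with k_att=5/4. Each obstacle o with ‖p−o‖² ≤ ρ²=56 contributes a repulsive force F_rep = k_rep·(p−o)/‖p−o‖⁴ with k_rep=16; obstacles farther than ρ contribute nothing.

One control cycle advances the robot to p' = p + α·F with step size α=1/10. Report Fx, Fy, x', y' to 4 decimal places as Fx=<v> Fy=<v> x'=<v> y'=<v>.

F_att = 5/4·(g−p) = 5/4·(11,-15) = (13.7500,-18.7500)
o1: d²=52 ≤ ρ²=56; F_rep = 16·(-4,6)/52² = (-0.0237,0.0355)
o2: d²=20 ≤ ρ²=56; F_rep = 16·(-4,-2)/20² = (-0.1600,-0.0800)
F = F_att + ΣF_rep = (13.5663,-18.7945)
p' = p + 1/10·F = (-3.6434,5.1206)

Fx=13.5663 Fy=-18.7945 x'=-3.6434 y'=5.1206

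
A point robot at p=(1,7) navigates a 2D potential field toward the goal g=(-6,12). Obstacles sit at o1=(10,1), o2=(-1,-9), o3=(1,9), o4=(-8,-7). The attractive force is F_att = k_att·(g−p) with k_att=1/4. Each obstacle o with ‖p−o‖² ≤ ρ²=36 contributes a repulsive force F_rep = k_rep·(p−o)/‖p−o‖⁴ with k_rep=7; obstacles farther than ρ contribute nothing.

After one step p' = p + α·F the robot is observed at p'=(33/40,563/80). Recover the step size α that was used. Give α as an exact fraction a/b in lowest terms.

F_att = 1/4·(g−p) = 1/4·(-7,5) = (-1.7500,1.2500)
o1: d²=117 > ρ²=36 → inactive
o2: d²=260 > ρ²=36 → inactive
o3: d²=4 ≤ ρ²=36; F_rep = 7·(0,-2)/4² = (0.0000,-0.8750)
o4: d²=277 > ρ²=36 → inactive
F = F_att + ΣF_rep = (-1.7500,0.3750)
Δp = p'−p = (-0.1750,0.0375); α = Δx/Fx = (-7/40) / (-7/4) = 1/10
check: Δy/Fy = (3/80) / (3/8) = 1/10 ✓

α = 1/10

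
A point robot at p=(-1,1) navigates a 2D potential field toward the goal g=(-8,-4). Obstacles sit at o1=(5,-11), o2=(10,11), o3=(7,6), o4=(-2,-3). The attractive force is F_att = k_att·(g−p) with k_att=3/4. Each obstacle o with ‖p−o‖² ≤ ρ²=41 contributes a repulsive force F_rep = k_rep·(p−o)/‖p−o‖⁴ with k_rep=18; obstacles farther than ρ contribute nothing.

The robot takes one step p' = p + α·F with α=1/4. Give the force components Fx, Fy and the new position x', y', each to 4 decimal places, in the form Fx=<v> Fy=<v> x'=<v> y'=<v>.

Fx=-5.1877 Fy=-3.5009 x'=-2.2969 y'=0.1248

F_att = 3/4·(g−p) = 3/4·(-7,-5) = (-5.2500,-3.7500)
o1: d²=180 > ρ²=41 → inactive
o2: d²=221 > ρ²=41 → inactive
o3: d²=89 > ρ²=41 → inactive
o4: d²=17 ≤ ρ²=41; F_rep = 18·(1,4)/17² = (0.0623,0.2491)
F = F_att + ΣF_rep = (-5.1877,-3.5009)
p' = p + 1/4·F = (-2.2969,0.1248)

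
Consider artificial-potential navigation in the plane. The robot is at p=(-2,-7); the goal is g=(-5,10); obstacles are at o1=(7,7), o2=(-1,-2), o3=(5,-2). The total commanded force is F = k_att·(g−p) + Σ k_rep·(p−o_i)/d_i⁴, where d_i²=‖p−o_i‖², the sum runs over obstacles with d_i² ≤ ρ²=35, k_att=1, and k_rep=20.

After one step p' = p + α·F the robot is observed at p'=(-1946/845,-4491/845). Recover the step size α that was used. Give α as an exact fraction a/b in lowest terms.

α = 1/10

F_att = 1·(g−p) = 1·(-3,17) = (-3.0000,17.0000)
o1: d²=277 > ρ²=35 → inactive
o2: d²=26 ≤ ρ²=35; F_rep = 20·(-1,-5)/26² = (-0.0296,-0.1479)
o3: d²=74 > ρ²=35 → inactive
F = F_att + ΣF_rep = (-3.0296,16.8521)
Δp = p'−p = (-0.3030,1.6852); α = Δx/Fx = (-256/845) / (-512/169) = 1/10
check: Δy/Fy = (1424/845) / (2848/169) = 1/10 ✓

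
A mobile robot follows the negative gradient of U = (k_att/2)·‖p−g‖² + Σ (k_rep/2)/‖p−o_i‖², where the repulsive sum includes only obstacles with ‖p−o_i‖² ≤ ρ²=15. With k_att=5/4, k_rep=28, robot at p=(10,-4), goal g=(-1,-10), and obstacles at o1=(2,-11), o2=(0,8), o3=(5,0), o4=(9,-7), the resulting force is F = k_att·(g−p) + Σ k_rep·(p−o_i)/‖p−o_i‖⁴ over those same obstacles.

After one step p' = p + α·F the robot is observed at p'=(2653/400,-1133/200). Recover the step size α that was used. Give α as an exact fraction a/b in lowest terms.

F_att = 5/4·(g−p) = 5/4·(-11,-6) = (-13.7500,-7.5000)
o1: d²=113 > ρ²=15 → inactive
o2: d²=244 > ρ²=15 → inactive
o3: d²=41 > ρ²=15 → inactive
o4: d²=10 ≤ ρ²=15; F_rep = 28·(1,3)/10² = (0.2800,0.8400)
F = F_att + ΣF_rep = (-13.4700,-6.6600)
Δp = p'−p = (-3.3675,-1.6650); α = Δx/Fx = (-1347/400) / (-1347/100) = 1/4
check: Δy/Fy = (-333/200) / (-333/50) = 1/4 ✓

α = 1/4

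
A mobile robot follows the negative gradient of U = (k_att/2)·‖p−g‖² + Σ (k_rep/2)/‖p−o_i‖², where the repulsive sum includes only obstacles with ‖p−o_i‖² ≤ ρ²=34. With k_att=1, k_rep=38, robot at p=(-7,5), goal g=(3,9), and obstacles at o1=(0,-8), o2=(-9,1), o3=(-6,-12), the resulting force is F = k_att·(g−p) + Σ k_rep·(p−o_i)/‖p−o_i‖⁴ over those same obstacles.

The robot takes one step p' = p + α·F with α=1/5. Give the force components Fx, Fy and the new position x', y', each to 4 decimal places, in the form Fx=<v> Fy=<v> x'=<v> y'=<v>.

F_att = 1·(g−p) = 1·(10,4) = (10.0000,4.0000)
o1: d²=218 > ρ²=34 → inactive
o2: d²=20 ≤ ρ²=34; F_rep = 38·(2,4)/20² = (0.1900,0.3800)
o3: d²=290 > ρ²=34 → inactive
F = F_att + ΣF_rep = (10.1900,4.3800)
p' = p + 1/5·F = (-4.9620,5.8760)

Fx=10.1900 Fy=4.3800 x'=-4.9620 y'=5.8760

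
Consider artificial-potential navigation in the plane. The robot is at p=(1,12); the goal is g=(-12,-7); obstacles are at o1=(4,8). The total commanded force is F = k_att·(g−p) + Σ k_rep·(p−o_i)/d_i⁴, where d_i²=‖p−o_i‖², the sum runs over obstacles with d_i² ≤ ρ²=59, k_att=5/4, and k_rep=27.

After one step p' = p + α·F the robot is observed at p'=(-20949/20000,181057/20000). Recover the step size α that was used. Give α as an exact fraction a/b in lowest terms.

F_att = 5/4·(g−p) = 5/4·(-13,-19) = (-16.2500,-23.7500)
o1: d²=25 ≤ ρ²=59; F_rep = 27·(-3,4)/25² = (-0.1296,0.1728)
F = F_att + ΣF_rep = (-16.3796,-23.5772)
Δp = p'−p = (-2.0474,-2.9472); α = Δx/Fx = (-40949/20000) / (-40949/2500) = 1/8
check: Δy/Fy = (-58943/20000) / (-58943/2500) = 1/8 ✓

α = 1/8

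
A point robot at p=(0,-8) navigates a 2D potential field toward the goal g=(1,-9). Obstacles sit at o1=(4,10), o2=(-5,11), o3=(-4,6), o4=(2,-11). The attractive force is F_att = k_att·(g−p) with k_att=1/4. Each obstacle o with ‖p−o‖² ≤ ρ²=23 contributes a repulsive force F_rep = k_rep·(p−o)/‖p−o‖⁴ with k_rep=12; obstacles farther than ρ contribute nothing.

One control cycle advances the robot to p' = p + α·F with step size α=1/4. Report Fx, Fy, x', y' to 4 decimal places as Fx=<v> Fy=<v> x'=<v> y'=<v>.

F_att = 1/4·(g−p) = 1/4·(1,-1) = (0.2500,-0.2500)
o1: d²=340 > ρ²=23 → inactive
o2: d²=386 > ρ²=23 → inactive
o3: d²=212 > ρ²=23 → inactive
o4: d²=13 ≤ ρ²=23; F_rep = 12·(-2,3)/13² = (-0.1420,0.2130)
F = F_att + ΣF_rep = (0.1080,-0.0370)
p' = p + 1/4·F = (0.0270,-8.0092)

Fx=0.1080 Fy=-0.0370 x'=0.0270 y'=-8.0092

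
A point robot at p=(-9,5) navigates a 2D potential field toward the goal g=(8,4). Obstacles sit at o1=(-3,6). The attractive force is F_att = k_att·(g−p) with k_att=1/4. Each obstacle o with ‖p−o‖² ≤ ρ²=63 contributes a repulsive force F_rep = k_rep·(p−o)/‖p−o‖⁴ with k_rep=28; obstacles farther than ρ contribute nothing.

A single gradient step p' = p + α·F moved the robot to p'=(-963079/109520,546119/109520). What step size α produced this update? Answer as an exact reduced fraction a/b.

α = 1/20

F_att = 1/4·(g−p) = 1/4·(17,-1) = (4.2500,-0.2500)
o1: d²=37 ≤ ρ²=63; F_rep = 28·(-6,-1)/37² = (-0.1227,-0.0205)
F = F_att + ΣF_rep = (4.1273,-0.2705)
Δp = p'−p = (0.2064,-0.0135); α = Δx/Fx = (22601/109520) / (22601/5476) = 1/20
check: Δy/Fy = (-1481/109520) / (-1481/5476) = 1/20 ✓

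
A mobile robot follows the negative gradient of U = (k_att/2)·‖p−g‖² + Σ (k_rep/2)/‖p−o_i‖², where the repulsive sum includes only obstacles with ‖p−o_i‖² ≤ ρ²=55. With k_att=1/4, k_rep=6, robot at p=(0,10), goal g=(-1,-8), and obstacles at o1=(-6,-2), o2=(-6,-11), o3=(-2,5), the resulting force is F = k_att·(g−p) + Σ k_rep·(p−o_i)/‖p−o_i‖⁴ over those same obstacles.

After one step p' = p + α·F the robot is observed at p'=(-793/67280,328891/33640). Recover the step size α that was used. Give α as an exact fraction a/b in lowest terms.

F_att = 1/4·(g−p) = 1/4·(-1,-18) = (-0.2500,-4.5000)
o1: d²=180 > ρ²=55 → inactive
o2: d²=477 > ρ²=55 → inactive
o3: d²=29 ≤ ρ²=55; F_rep = 6·(2,5)/29² = (0.0143,0.0357)
F = F_att + ΣF_rep = (-0.2357,-4.4643)
Δp = p'−p = (-0.0118,-0.2232); α = Δx/Fx = (-793/67280) / (-793/3364) = 1/20
check: Δy/Fy = (-7509/33640) / (-7509/1682) = 1/20 ✓

α = 1/20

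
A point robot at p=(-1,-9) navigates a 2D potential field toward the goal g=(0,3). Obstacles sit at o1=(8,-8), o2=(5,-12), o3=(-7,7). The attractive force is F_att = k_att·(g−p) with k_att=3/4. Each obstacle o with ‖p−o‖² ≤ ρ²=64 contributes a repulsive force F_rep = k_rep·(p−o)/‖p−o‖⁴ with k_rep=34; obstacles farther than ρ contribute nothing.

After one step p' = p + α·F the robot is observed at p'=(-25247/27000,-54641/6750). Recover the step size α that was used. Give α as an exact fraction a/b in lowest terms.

α = 1/10

F_att = 3/4·(g−p) = 3/4·(1,12) = (0.7500,9.0000)
o1: d²=82 > ρ²=64 → inactive
o2: d²=45 ≤ ρ²=64; F_rep = 34·(-6,3)/45² = (-0.1007,0.0504)
o3: d²=292 > ρ²=64 → inactive
F = F_att + ΣF_rep = (0.6493,9.0504)
Δp = p'−p = (0.0649,0.9050); α = Δx/Fx = (1753/27000) / (1753/2700) = 1/10
check: Δy/Fy = (6109/6750) / (6109/675) = 1/10 ✓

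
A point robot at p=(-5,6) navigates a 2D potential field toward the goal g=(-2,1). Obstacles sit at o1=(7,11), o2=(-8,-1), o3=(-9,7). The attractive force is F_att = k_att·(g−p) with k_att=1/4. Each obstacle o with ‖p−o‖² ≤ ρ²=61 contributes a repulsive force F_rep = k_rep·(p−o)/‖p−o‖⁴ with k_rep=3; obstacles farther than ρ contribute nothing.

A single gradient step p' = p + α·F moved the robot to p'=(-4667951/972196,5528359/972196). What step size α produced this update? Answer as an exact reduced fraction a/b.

F_att = 1/4·(g−p) = 1/4·(3,-5) = (0.7500,-1.2500)
o1: d²=169 > ρ²=61 → inactive
o2: d²=58 ≤ ρ²=61; F_rep = 3·(3,7)/58² = (0.0027,0.0062)
o3: d²=17 ≤ ρ²=61; F_rep = 3·(4,-1)/17² = (0.0415,-0.0104)
F = F_att + ΣF_rep = (0.7942,-1.2541)
Δp = p'−p = (0.1985,-0.3135); α = Δx/Fx = (193029/972196) / (193029/243049) = 1/4
check: Δy/Fy = (-304817/972196) / (-304817/243049) = 1/4 ✓

α = 1/4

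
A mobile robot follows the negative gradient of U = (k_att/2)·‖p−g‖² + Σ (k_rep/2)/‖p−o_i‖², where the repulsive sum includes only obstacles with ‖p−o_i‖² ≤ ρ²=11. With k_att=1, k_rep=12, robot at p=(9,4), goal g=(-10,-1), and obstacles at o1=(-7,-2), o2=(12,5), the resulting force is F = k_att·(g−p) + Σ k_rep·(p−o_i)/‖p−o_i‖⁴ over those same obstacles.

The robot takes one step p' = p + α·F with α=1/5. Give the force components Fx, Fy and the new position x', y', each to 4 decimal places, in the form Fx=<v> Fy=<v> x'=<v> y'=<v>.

Fx=-19.3600 Fy=-5.1200 x'=5.1280 y'=2.9760

F_att = 1·(g−p) = 1·(-19,-5) = (-19.0000,-5.0000)
o1: d²=292 > ρ²=11 → inactive
o2: d²=10 ≤ ρ²=11; F_rep = 12·(-3,-1)/10² = (-0.3600,-0.1200)
F = F_att + ΣF_rep = (-19.3600,-5.1200)
p' = p + 1/5·F = (5.1280,2.9760)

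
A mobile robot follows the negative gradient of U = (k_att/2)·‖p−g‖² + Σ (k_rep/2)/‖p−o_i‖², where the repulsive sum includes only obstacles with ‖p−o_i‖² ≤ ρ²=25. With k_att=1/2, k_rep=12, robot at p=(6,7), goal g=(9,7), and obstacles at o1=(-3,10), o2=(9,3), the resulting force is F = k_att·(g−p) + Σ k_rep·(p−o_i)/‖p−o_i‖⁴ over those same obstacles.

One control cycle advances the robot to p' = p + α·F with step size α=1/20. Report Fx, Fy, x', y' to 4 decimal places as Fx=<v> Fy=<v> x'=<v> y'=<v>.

Fx=1.4424 Fy=0.0768 x'=6.0721 y'=7.0038

F_att = 1/2·(g−p) = 1/2·(3,0) = (1.5000,0.0000)
o1: d²=90 > ρ²=25 → inactive
o2: d²=25 ≤ ρ²=25; F_rep = 12·(-3,4)/25² = (-0.0576,0.0768)
F = F_att + ΣF_rep = (1.4424,0.0768)
p' = p + 1/20·F = (6.0721,7.0038)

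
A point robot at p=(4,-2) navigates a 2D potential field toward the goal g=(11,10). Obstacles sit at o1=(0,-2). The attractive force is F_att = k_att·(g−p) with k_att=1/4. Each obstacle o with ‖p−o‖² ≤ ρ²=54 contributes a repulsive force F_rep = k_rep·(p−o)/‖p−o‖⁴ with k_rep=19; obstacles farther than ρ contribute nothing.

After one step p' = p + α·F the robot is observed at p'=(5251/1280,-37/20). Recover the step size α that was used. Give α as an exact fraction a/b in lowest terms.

α = 1/20

F_att = 1/4·(g−p) = 1/4·(7,12) = (1.7500,3.0000)
o1: d²=16 ≤ ρ²=54; F_rep = 19·(4,0)/16² = (0.2969,0.0000)
F = F_att + ΣF_rep = (2.0469,3.0000)
Δp = p'−p = (0.1023,0.1500); α = Δx/Fx = (131/1280) / (131/64) = 1/20
check: Δy/Fy = (3/20) / (3) = 1/20 ✓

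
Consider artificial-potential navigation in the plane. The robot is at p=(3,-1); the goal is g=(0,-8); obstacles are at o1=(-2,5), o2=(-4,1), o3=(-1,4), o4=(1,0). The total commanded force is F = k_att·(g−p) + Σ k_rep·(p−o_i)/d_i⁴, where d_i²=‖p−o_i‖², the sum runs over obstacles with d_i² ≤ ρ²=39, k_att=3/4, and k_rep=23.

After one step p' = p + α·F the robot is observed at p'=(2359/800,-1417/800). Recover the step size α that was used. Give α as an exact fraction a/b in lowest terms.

α = 1/8

F_att = 3/4·(g−p) = 3/4·(-3,-7) = (-2.2500,-5.2500)
o1: d²=61 > ρ²=39 → inactive
o2: d²=53 > ρ²=39 → inactive
o3: d²=41 > ρ²=39 → inactive
o4: d²=5 ≤ ρ²=39; F_rep = 23·(2,-1)/5² = (1.8400,-0.9200)
F = F_att + ΣF_rep = (-0.4100,-6.1700)
Δp = p'−p = (-0.0512,-0.7712); α = Δx/Fx = (-41/800) / (-41/100) = 1/8
check: Δy/Fy = (-617/800) / (-617/100) = 1/8 ✓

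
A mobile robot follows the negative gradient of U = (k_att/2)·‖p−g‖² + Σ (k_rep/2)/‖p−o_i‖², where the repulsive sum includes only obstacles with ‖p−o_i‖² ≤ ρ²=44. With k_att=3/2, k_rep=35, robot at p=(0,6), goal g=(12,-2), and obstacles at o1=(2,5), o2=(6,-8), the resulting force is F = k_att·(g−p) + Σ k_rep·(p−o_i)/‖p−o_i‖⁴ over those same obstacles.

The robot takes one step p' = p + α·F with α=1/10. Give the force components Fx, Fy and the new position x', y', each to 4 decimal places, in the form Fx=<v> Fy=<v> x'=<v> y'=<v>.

Fx=15.2000 Fy=-10.6000 x'=1.5200 y'=4.9400

F_att = 3/2·(g−p) = 3/2·(12,-8) = (18.0000,-12.0000)
o1: d²=5 ≤ ρ²=44; F_rep = 35·(-2,1)/5² = (-2.8000,1.4000)
o2: d²=232 > ρ²=44 → inactive
F = F_att + ΣF_rep = (15.2000,-10.6000)
p' = p + 1/10·F = (1.5200,4.9400)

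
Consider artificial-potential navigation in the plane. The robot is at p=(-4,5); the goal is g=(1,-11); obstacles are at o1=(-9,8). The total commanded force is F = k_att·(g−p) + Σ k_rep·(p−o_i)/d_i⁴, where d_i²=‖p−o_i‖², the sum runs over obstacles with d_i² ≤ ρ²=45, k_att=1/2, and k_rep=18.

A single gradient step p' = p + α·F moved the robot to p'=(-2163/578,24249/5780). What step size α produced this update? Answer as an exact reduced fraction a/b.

F_att = 1/2·(g−p) = 1/2·(5,-16) = (2.5000,-8.0000)
o1: d²=34 ≤ ρ²=45; F_rep = 18·(5,-3)/34² = (0.0779,-0.0467)
F = F_att + ΣF_rep = (2.5779,-8.0467)
Δp = p'−p = (0.2578,-0.8047); α = Δx/Fx = (149/578) / (745/289) = 1/10
check: Δy/Fy = (-4651/5780) / (-4651/578) = 1/10 ✓

α = 1/10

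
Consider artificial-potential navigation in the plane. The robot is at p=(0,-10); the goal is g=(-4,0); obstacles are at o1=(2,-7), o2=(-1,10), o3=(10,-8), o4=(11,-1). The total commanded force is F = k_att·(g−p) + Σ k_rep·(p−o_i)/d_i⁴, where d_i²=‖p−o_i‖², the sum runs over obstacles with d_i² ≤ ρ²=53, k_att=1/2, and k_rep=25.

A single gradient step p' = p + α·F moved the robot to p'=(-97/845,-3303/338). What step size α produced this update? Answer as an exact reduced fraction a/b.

F_att = 1/2·(g−p) = 1/2·(-4,10) = (-2.0000,5.0000)
o1: d²=13 ≤ ρ²=53; F_rep = 25·(-2,-3)/13² = (-0.2959,-0.4438)
o2: d²=401 > ρ²=53 → inactive
o3: d²=104 > ρ²=53 → inactive
o4: d²=202 > ρ²=53 → inactive
F = F_att + ΣF_rep = (-2.2959,4.5562)
Δp = p'−p = (-0.1148,0.2278); α = Δx/Fx = (-97/845) / (-388/169) = 1/20
check: Δy/Fy = (77/338) / (770/169) = 1/20 ✓

α = 1/20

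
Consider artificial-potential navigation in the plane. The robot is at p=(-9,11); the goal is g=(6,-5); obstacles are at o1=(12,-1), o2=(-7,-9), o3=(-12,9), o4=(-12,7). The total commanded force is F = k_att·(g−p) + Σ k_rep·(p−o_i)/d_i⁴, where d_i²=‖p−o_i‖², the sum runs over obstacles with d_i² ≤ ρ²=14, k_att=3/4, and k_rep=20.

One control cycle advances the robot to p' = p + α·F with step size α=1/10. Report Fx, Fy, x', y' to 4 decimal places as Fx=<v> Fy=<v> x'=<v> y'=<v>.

Fx=11.6050 Fy=-11.7633 x'=-7.8395 y'=9.8237

F_att = 3/4·(g−p) = 3/4·(15,-16) = (11.2500,-12.0000)
o1: d²=585 > ρ²=14 → inactive
o2: d²=404 > ρ²=14 → inactive
o3: d²=13 ≤ ρ²=14; F_rep = 20·(3,2)/13² = (0.3550,0.2367)
o4: d²=25 > ρ²=14 → inactive
F = F_att + ΣF_rep = (11.6050,-11.7633)
p' = p + 1/10·F = (-7.8395,9.8237)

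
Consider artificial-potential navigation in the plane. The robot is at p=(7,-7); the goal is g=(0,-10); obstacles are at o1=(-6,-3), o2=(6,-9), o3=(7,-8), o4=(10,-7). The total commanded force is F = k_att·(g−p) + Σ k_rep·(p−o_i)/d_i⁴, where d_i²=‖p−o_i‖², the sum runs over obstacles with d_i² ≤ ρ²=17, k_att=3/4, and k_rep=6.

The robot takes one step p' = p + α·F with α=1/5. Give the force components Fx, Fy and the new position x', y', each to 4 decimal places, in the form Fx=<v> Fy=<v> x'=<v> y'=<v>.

Fx=-5.2322 Fy=4.2300 x'=5.9536 y'=-6.1540

F_att = 3/4·(g−p) = 3/4·(-7,-3) = (-5.2500,-2.2500)
o1: d²=185 > ρ²=17 → inactive
o2: d²=5 ≤ ρ²=17; F_rep = 6·(1,2)/5² = (0.2400,0.4800)
o3: d²=1 ≤ ρ²=17; F_rep = 6·(0,1)/1² = (0.0000,6.0000)
o4: d²=9 ≤ ρ²=17; F_rep = 6·(-3,0)/9² = (-0.2222,0.0000)
F = F_att + ΣF_rep = (-5.2322,4.2300)
p' = p + 1/5·F = (5.9536,-6.1540)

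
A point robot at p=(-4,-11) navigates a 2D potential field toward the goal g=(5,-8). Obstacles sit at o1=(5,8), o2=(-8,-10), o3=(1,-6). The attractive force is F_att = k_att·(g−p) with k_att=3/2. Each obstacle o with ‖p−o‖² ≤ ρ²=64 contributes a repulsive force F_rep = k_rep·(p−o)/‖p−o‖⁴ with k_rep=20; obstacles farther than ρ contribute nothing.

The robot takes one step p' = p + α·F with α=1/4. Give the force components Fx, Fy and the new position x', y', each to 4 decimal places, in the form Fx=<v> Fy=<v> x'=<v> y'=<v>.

F_att = 3/2·(g−p) = 3/2·(9,3) = (13.5000,4.5000)
o1: d²=442 > ρ²=64 → inactive
o2: d²=17 ≤ ρ²=64; F_rep = 20·(4,-1)/17² = (0.2768,-0.0692)
o3: d²=50 ≤ ρ²=64; F_rep = 20·(-5,-5)/50² = (-0.0400,-0.0400)
F = F_att + ΣF_rep = (13.7368,4.3908)
p' = p + 1/4·F = (-0.5658,-9.9023)

Fx=13.7368 Fy=4.3908 x'=-0.5658 y'=-9.9023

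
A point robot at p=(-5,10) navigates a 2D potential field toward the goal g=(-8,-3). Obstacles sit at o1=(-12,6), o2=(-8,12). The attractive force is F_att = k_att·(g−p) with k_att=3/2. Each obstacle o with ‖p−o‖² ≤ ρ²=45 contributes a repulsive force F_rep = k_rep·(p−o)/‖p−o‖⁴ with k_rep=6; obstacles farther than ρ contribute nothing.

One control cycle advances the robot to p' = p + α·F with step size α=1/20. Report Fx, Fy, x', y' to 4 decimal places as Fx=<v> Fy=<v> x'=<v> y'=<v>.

F_att = 3/2·(g−p) = 3/2·(-3,-13) = (-4.5000,-19.5000)
o1: d²=65 > ρ²=45 → inactive
o2: d²=13 ≤ ρ²=45; F_rep = 6·(3,-2)/13² = (0.1065,-0.0710)
F = F_att + ΣF_rep = (-4.3935,-19.5710)
p' = p + 1/20·F = (-5.2197,9.0214)

Fx=-4.3935 Fy=-19.5710 x'=-5.2197 y'=9.0214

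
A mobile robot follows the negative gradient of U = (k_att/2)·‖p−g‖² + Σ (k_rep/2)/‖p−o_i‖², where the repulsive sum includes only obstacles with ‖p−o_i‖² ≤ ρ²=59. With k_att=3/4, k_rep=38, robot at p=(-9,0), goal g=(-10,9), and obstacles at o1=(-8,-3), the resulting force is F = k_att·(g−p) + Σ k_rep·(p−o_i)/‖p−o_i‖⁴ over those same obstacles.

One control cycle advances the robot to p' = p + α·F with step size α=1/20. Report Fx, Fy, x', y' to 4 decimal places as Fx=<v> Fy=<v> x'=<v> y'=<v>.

Fx=-1.1300 Fy=7.8900 x'=-9.0565 y'=0.3945

F_att = 3/4·(g−p) = 3/4·(-1,9) = (-0.7500,6.7500)
o1: d²=10 ≤ ρ²=59; F_rep = 38·(-1,3)/10² = (-0.3800,1.1400)
F = F_att + ΣF_rep = (-1.1300,7.8900)
p' = p + 1/20·F = (-9.0565,0.3945)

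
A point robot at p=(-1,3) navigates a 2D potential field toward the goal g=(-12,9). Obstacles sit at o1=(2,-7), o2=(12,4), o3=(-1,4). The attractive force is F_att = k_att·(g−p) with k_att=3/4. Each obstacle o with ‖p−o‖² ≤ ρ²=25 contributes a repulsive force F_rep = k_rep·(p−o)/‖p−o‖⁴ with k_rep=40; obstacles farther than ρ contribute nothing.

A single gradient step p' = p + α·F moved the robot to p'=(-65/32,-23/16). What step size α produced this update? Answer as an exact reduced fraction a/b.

α = 1/8

F_att = 3/4·(g−p) = 3/4·(-11,6) = (-8.2500,4.5000)
o1: d²=109 > ρ²=25 → inactive
o2: d²=170 > ρ²=25 → inactive
o3: d²=1 ≤ ρ²=25; F_rep = 40·(0,-1)/1² = (0.0000,-40.0000)
F = F_att + ΣF_rep = (-8.2500,-35.5000)
Δp = p'−p = (-1.0312,-4.4375); α = Δx/Fx = (-33/32) / (-33/4) = 1/8
check: Δy/Fy = (-71/16) / (-71/2) = 1/8 ✓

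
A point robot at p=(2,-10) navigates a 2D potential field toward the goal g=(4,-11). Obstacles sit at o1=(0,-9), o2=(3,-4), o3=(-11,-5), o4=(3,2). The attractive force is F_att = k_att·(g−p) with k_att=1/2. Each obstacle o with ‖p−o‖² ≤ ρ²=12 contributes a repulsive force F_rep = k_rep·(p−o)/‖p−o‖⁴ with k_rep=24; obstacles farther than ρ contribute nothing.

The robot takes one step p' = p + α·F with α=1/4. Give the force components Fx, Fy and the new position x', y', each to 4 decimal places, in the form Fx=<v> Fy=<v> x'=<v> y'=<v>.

Fx=2.9200 Fy=-1.4600 x'=2.7300 y'=-10.3650

F_att = 1/2·(g−p) = 1/2·(2,-1) = (1.0000,-0.5000)
o1: d²=5 ≤ ρ²=12; F_rep = 24·(2,-1)/5² = (1.9200,-0.9600)
o2: d²=37 > ρ²=12 → inactive
o3: d²=194 > ρ²=12 → inactive
o4: d²=145 > ρ²=12 → inactive
F = F_att + ΣF_rep = (2.9200,-1.4600)
p' = p + 1/4·F = (2.7300,-10.3650)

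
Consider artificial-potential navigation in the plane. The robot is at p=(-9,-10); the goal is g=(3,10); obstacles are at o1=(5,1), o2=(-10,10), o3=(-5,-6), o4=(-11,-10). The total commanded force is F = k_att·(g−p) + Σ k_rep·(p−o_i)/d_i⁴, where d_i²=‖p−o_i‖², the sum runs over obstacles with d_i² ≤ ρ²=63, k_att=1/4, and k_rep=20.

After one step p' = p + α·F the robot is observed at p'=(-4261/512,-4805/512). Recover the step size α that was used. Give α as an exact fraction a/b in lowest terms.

F_att = 1/4·(g−p) = 1/4·(12,20) = (3.0000,5.0000)
o1: d²=317 > ρ²=63 → inactive
o2: d²=401 > ρ²=63 → inactive
o3: d²=32 ≤ ρ²=63; F_rep = 20·(-4,-4)/32² = (-0.0781,-0.0781)
o4: d²=4 ≤ ρ²=63; F_rep = 20·(2,0)/4² = (2.5000,0.0000)
F = F_att + ΣF_rep = (5.4219,4.9219)
Δp = p'−p = (0.6777,0.6152); α = Δx/Fx = (347/512) / (347/64) = 1/8
check: Δy/Fy = (315/512) / (315/64) = 1/8 ✓

α = 1/8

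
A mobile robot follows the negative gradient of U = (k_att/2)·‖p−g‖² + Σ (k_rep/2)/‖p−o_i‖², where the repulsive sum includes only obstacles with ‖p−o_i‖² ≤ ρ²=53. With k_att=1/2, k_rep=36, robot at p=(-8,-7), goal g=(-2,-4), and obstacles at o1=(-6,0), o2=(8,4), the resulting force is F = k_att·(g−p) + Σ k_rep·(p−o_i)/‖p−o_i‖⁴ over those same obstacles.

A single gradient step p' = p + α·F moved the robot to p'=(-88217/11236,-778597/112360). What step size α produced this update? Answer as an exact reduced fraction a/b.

F_att = 1/2·(g−p) = 1/2·(6,3) = (3.0000,1.5000)
o1: d²=53 ≤ ρ²=53; F_rep = 36·(-2,-7)/53² = (-0.0256,-0.0897)
o2: d²=377 > ρ²=53 → inactive
F = F_att + ΣF_rep = (2.9744,1.4103)
Δp = p'−p = (0.1487,0.0705); α = Δx/Fx = (1671/11236) / (8355/2809) = 1/20
check: Δy/Fy = (7923/112360) / (7923/5618) = 1/20 ✓

α = 1/20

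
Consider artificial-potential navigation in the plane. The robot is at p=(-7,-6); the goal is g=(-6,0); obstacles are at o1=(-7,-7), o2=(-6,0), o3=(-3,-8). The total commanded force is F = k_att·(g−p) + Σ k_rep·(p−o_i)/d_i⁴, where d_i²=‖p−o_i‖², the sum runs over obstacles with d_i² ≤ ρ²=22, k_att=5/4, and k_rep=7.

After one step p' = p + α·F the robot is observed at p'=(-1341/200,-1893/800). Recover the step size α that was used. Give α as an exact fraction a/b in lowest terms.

α = 1/4

F_att = 5/4·(g−p) = 5/4·(1,6) = (1.2500,7.5000)
o1: d²=1 ≤ ρ²=22; F_rep = 7·(0,1)/1² = (0.0000,7.0000)
o2: d²=37 > ρ²=22 → inactive
o3: d²=20 ≤ ρ²=22; F_rep = 7·(-4,2)/20² = (-0.0700,0.0350)
F = F_att + ΣF_rep = (1.1800,14.5350)
Δp = p'−p = (0.2950,3.6338); α = Δx/Fx = (59/200) / (59/50) = 1/4
check: Δy/Fy = (2907/800) / (2907/200) = 1/4 ✓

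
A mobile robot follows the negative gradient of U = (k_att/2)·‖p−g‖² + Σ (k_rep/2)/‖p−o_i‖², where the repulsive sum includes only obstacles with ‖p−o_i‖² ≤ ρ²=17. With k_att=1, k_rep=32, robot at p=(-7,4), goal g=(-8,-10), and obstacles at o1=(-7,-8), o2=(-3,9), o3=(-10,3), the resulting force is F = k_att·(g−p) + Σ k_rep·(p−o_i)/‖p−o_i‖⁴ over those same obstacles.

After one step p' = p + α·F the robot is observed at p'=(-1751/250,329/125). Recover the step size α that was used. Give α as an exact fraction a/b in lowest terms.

F_att = 1·(g−p) = 1·(-1,-14) = (-1.0000,-14.0000)
o1: d²=144 > ρ²=17 → inactive
o2: d²=41 > ρ²=17 → inactive
o3: d²=10 ≤ ρ²=17; F_rep = 32·(3,1)/10² = (0.9600,0.3200)
F = F_att + ΣF_rep = (-0.0400,-13.6800)
Δp = p'−p = (-0.0040,-1.3680); α = Δx/Fx = (-1/250) / (-1/25) = 1/10
check: Δy/Fy = (-171/125) / (-342/25) = 1/10 ✓

α = 1/10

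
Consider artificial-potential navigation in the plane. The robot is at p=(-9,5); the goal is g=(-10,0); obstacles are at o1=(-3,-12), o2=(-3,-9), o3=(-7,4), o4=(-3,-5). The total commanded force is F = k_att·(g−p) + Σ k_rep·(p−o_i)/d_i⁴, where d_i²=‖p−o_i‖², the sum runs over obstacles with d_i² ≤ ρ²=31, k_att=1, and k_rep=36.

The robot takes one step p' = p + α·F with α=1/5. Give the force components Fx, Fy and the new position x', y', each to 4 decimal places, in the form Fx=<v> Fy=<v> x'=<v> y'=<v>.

Fx=-3.8800 Fy=-3.5600 x'=-9.7760 y'=4.2880

F_att = 1·(g−p) = 1·(-1,-5) = (-1.0000,-5.0000)
o1: d²=325 > ρ²=31 → inactive
o2: d²=232 > ρ²=31 → inactive
o3: d²=5 ≤ ρ²=31; F_rep = 36·(-2,1)/5² = (-2.8800,1.4400)
o4: d²=136 > ρ²=31 → inactive
F = F_att + ΣF_rep = (-3.8800,-3.5600)
p' = p + 1/5·F = (-9.7760,4.2880)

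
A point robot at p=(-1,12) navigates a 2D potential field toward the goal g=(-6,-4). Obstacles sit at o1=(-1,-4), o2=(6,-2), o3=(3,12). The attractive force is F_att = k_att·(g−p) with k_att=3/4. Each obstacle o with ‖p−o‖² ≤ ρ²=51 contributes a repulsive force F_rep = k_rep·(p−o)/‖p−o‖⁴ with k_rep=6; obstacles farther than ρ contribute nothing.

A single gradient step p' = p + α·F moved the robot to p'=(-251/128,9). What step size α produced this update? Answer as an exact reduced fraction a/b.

F_att = 3/4·(g−p) = 3/4·(-5,-16) = (-3.7500,-12.0000)
o1: d²=256 > ρ²=51 → inactive
o2: d²=245 > ρ²=51 → inactive
o3: d²=16 ≤ ρ²=51; F_rep = 6·(-4,0)/16² = (-0.0938,0.0000)
F = F_att + ΣF_rep = (-3.8438,-12.0000)
Δp = p'−p = (-0.9609,-3.0000); α = Δx/Fx = (-123/128) / (-123/32) = 1/4
check: Δy/Fy = (-3) / (-12) = 1/4 ✓

α = 1/4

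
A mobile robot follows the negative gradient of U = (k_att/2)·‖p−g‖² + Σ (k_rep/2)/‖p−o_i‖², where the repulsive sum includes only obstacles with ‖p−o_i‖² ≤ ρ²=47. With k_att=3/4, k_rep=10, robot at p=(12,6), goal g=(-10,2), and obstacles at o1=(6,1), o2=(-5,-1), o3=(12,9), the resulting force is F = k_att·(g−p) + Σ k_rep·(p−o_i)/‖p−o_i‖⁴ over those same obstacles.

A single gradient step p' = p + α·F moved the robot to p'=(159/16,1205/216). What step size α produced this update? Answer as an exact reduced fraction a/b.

F_att = 3/4·(g−p) = 3/4·(-22,-4) = (-16.5000,-3.0000)
o1: d²=61 > ρ²=47 → inactive
o2: d²=338 > ρ²=47 → inactive
o3: d²=9 ≤ ρ²=47; F_rep = 10·(0,-3)/9² = (0.0000,-0.3704)
F = F_att + ΣF_rep = (-16.5000,-3.3704)
Δp = p'−p = (-2.0625,-0.4213); α = Δx/Fx = (-33/16) / (-33/2) = 1/8
check: Δy/Fy = (-91/216) / (-91/27) = 1/8 ✓

α = 1/8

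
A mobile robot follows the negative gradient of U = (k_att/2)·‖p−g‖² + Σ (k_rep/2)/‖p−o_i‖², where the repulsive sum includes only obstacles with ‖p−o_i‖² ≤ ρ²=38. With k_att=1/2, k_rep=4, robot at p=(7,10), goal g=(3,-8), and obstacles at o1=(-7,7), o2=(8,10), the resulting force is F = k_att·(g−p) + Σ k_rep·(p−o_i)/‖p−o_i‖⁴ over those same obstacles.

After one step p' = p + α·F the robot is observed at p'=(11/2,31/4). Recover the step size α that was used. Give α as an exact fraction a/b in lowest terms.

F_att = 1/2·(g−p) = 1/2·(-4,-18) = (-2.0000,-9.0000)
o1: d²=205 > ρ²=38 → inactive
o2: d²=1 ≤ ρ²=38; F_rep = 4·(-1,0)/1² = (-4.0000,0.0000)
F = F_att + ΣF_rep = (-6.0000,-9.0000)
Δp = p'−p = (-1.5000,-2.2500); α = Δx/Fx = (-3/2) / (-6) = 1/4
check: Δy/Fy = (-9/4) / (-9) = 1/4 ✓

α = 1/4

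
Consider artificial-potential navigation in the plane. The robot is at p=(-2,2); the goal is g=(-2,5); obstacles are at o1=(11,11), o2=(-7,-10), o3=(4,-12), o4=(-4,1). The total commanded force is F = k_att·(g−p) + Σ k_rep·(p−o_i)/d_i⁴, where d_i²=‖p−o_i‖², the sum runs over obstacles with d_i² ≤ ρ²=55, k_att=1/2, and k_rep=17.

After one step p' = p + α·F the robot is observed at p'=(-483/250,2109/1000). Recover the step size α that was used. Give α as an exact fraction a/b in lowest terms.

F_att = 1/2·(g−p) = 1/2·(0,3) = (0.0000,1.5000)
o1: d²=250 > ρ²=55 → inactive
o2: d²=169 > ρ²=55 → inactive
o3: d²=232 > ρ²=55 → inactive
o4: d²=5 ≤ ρ²=55; F_rep = 17·(2,1)/5² = (1.3600,0.6800)
F = F_att + ΣF_rep = (1.3600,2.1800)
Δp = p'−p = (0.0680,0.1090); α = Δx/Fx = (17/250) / (34/25) = 1/20
check: Δy/Fy = (109/1000) / (109/50) = 1/20 ✓

α = 1/20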